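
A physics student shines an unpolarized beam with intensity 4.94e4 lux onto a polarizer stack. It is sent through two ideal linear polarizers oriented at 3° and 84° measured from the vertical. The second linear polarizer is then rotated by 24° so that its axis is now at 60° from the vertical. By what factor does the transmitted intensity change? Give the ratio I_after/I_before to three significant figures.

Before rotation:
Unpolarized light through the first polarizer → I₁ = ½ I₀, now polarized at 3°.
I₂ = I₁ cos²(84° − 3°) = 0.5 I₀ · cos²(81°) = 0.01224 I₀.
After rotation:
Unpolarized light through the first polarizer → I₁ = ½ I₀, now polarized at 3°.
I₂ = I₁ cos²(60° − 3°) = 0.5 I₀ · cos²(57°) = 0.1483 I₀.
Ratio = 0.1483 / 0.01224 = 12.12.

I_new/I_old ≈ 12.1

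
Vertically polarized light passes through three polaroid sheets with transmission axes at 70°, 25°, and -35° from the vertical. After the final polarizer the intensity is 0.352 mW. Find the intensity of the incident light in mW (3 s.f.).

I₁ = I₀ cos²(70° − 0°) = I₀ cos²(70°) = 0.117 I₀.
I₂ = I₁ cos²(25° − 70°) = 0.117 I₀ · cos²(45°) = 0.05849 I₀.
I₃ = I₂ cos²(-35° − 25°) = 0.05849 I₀ · cos²(60°) = 0.01462 I₀.
So 0.352 mW = 0.01462 I₀, giving I₀ = 0.352/0.01462 = 24.07 mW.

I₀ ≈ 24.1 mW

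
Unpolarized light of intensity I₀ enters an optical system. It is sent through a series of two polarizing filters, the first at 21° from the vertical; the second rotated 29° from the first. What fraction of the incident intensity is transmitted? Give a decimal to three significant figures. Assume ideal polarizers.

≈ 0.382 I₀

Unpolarized light through the first polarizer → I₁ = ½ I₀, now polarized at 21°.
I₂ = I₁ cos²(29°) = 0.5 · 0.765 I₀ = 0.3825 I₀.
Transmitted fraction = 0.3825.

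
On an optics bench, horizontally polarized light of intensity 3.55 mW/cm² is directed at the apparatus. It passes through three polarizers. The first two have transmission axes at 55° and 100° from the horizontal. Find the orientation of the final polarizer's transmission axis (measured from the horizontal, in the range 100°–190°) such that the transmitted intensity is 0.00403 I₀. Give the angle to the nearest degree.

θ ≈ 181°

I₁ = I₀ cos²(55° − 0°) = I₀ cos²(55°) = 0.329 I₀.
I₂ = I₁ cos²(100° − 55°) = 0.329 I₀ · cos²(45°) = 0.1645 I₀.
Need I₃/I₀ = 0.00403, so cos²(θ − 100°) = 0.00403 / 0.1645 = 0.0245.
θ − 100° = arccos(√0.0245) = 81.0°, giving θ ≈ 100 + 81.0 = 181.0°.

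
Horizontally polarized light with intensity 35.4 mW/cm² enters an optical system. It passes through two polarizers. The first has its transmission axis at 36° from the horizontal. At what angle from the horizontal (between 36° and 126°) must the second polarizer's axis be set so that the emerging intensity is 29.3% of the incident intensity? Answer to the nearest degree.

θ ≈ 84°

I₁ = I₀ cos²(36° − 0°) = I₀ cos²(36°) = 0.6545 I₀.
Need I₂/I₀ = 0.293, so cos²(θ − 36°) = 0.293 / 0.6545 = 0.4477.
θ − 36° = arccos(√0.4477) = 48.0°, giving θ ≈ 36 + 48.0 = 84.0°.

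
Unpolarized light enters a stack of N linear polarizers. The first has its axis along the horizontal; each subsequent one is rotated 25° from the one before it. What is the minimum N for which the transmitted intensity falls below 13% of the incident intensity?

N = 8

First polarizer halves the unpolarized light: factor 1/2.
Each further stage multiplies by cos²(25°) = 0.8214.
After N polarizers: T = 0.5·0.8214^(N−1). Require T < 0.13 ⇒ N−1 > ln(0.13/0.5)/ln(0.8214) = 6.85, so N−1 ≥ 7 and N = 8.
Check: N=8 gives T = 0.1261 < 0.13; N=7 gives T = 0.1536.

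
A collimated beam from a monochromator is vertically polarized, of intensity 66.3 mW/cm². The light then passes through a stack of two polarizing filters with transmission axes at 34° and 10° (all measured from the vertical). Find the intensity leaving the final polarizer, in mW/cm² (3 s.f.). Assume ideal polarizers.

I ≈ 38.0 mW/cm²

I₁ = 66.3 mW/cm² · cos²(34°) = 45.57 mW/cm².
I₂ = I₁ · cos²(24°) = 45.57 · 0.8346 = 38.03 mW/cm².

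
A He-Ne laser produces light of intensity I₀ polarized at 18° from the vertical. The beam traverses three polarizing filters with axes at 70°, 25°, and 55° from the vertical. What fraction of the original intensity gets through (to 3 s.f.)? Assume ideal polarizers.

I₁ = I₀ cos²(70° − 18°) = I₀ cos²(52°) = 0.379 I₀.
I₂ = I₁ cos²(25° − 70°) = 0.379 I₀ · cos²(45°) = 0.1895 I₀.
I₃ = I₂ cos²(55° − 25°) = 0.1895 I₀ · cos²(30°) = 0.1421 I₀.
Transmitted fraction = 0.1421.

≈ 0.142 I₀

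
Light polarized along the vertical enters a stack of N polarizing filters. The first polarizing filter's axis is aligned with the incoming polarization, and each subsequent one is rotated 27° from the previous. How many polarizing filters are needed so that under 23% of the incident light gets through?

First polarizer is aligned with the polarization: full transmission.
Each further stage multiplies by cos²(27°) = 0.7939.
After N polarizers: T = 0.7939^(N−1). Require T < 0.23 ⇒ N−1 > ln(0.23)/ln(0.7939) = 6.37, so N−1 ≥ 7 and N = 8.
Check: N=8 gives T = 0.1988 < 0.23; N=7 gives T = 0.2504.

N = 8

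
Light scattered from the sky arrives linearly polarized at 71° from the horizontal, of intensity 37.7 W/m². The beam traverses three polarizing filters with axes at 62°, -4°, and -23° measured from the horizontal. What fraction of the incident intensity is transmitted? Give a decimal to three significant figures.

I₁ = 37.7 W/m² · cos²(9°) = 36.78 W/m².
I₂ = I₁ · cos²(66°) = 36.78 · 0.1654 = 6.084 W/m².
I₃ = I₂ · cos²(19°) = 6.084 · 0.894 = 5.439 W/m².
Transmitted fraction = 0.1443.

I/I₀ ≈ 0.144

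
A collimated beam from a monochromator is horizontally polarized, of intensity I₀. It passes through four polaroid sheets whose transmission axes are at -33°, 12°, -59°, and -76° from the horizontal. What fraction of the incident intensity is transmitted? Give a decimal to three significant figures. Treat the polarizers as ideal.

≈ 0.0341 I₀

I₁ = I₀ cos²(-33° − 0°) = I₀ cos²(33°) = 0.7034 I₀.
I₂ = I₁ cos²(12° + 33°) = 0.7034 I₀ · cos²(45°) = 0.3517 I₀.
I₃ = I₂ cos²(-59° − 12°) = 0.3517 I₀ · cos²(71°) = 0.03728 I₀.
I₄ = I₃ cos²(-76° + 59°) = 0.03728 I₀ · cos²(17°) = 0.03409 I₀.
Transmitted fraction = 0.03409.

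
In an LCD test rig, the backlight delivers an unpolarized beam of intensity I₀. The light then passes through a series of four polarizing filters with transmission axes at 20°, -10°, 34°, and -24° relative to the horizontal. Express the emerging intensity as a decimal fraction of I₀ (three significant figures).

≈ 0.0545 I₀

Unpolarized light through the first polarizer → I₁ = ½ I₀, now polarized at 20°.
I₂ = I₁ cos²(-10° − 20°) = 0.5 I₀ · cos²(30°) = 0.375 I₀.
I₃ = I₂ cos²(34° + 10°) = 0.375 I₀ · cos²(44°) = 0.194 I₀.
I₄ = I₃ cos²(-24° − 34°) = 0.194 I₀ · cos²(58°) = 0.05449 I₀.
Transmitted fraction = 0.05449.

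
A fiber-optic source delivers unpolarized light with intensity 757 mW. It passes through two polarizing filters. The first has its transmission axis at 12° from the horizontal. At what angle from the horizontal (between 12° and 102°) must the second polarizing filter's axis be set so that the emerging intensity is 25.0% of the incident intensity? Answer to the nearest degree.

θ ≈ 57°

Unpolarized light through the first polarizer → I₁ = ½ I₀, now polarized at 12°.
Need I₂/I₀ = 0.25, so cos²(θ − 12°) = 0.25 / 0.5 = 0.5.
θ − 12° = arccos(√0.5) = 45.0°, giving θ ≈ 12 + 45.0 = 57.0°.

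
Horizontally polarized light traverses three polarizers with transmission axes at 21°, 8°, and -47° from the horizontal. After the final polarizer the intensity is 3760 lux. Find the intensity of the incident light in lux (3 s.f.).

I₀ ≈ 1.38e4 lux

I₁ = I₀ cos²(21° − 0°) = I₀ cos²(21°) = 0.8716 I₀.
I₂ = I₁ cos²(8° − 21°) = 0.8716 I₀ · cos²(13°) = 0.8275 I₀.
I₃ = I₂ cos²(-47° − 8°) = 0.8275 I₀ · cos²(55°) = 0.2722 I₀.
So 3760 lux = 0.2722 I₀, giving I₀ = 3760/0.2722 = 1.381e+04 lux.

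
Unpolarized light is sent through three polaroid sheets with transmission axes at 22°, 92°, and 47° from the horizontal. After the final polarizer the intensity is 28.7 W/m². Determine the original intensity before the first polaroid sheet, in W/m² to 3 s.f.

I₀ ≈ 981 W/m²

Unpolarized light through the first polarizer → I₁ = ½ I₀, now polarized at 22°.
I₂ = I₁ cos²(92° − 22°) = 0.5 I₀ · cos²(70°) = 0.05849 I₀.
I₃ = I₂ cos²(47° − 92°) = 0.05849 I₀ · cos²(45°) = 0.02924 I₀.
So 28.7 W/m² = 0.02924 I₀, giving I₀ = 28.7/0.02924 = 981.4 W/m².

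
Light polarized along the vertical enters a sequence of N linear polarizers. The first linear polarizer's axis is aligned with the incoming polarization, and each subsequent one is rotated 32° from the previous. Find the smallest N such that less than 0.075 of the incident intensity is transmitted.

N = 9

First polarizer is aligned with the polarization: full transmission.
Each further stage multiplies by cos²(32°) = 0.7192.
After N polarizers: T = 0.7192^(N−1). Require T < 0.075 ⇒ N−1 > ln(0.075)/ln(0.7192) = 7.86, so N−1 ≥ 8 and N = 9.
Check: N=9 gives T = 0.07157 < 0.075; N=8 gives T = 0.09951.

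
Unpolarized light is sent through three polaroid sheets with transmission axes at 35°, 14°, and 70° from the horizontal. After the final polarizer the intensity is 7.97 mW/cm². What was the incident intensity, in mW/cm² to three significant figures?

Unpolarized light through the first polarizer → I₁ = ½ I₀, now polarized at 35°.
I₂ = I₁ cos²(14° − 35°) = 0.5 I₀ · cos²(21°) = 0.4358 I₀.
I₃ = I₂ cos²(70° − 14°) = 0.4358 I₀ · cos²(56°) = 0.1363 I₀.
So 7.97 mW/cm² = 0.1363 I₀, giving I₀ = 7.97/0.1363 = 58.49 mW/cm².

I₀ ≈ 58.5 mW/cm²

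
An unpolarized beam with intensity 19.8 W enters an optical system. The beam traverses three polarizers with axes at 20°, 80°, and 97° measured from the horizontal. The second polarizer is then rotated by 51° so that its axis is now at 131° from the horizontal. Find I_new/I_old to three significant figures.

I_new/I_old ≈ 0.386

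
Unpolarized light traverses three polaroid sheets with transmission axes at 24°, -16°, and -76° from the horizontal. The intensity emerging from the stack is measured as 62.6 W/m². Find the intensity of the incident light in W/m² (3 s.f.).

I₀ ≈ 853 W/m²

Unpolarized light through the first polarizer → I₁ = ½ I₀, now polarized at 24°.
I₂ = I₁ cos²(-16° − 24°) = 0.5 I₀ · cos²(40°) = 0.2934 I₀.
I₃ = I₂ cos²(-76° + 16°) = 0.2934 I₀ · cos²(60°) = 0.07335 I₀.
So 62.6 W/m² = 0.07335 I₀, giving I₀ = 62.6/0.07335 = 853.4 W/m².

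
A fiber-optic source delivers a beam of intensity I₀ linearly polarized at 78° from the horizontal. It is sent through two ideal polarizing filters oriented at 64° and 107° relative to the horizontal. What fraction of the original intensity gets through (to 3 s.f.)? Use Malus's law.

≈ 0.504 I₀

By Malus's law, I₁ = I₀ cos²(64° − 78°) = I₀ cos²(14°) = 0.9415 I₀.
I₂ = I₁ cos²(107° − 64°) = 0.9415 I₀ · cos²(43°) = 0.5036 I₀.
Transmitted fraction = 0.5036.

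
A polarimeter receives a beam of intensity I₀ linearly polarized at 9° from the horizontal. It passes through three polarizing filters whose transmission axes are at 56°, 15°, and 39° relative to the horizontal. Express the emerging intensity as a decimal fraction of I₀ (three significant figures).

≈ 0.221 I₀

By Malus's law, I₁ = I₀ cos²(56° − 9°) = I₀ cos²(47°) = 0.4651 I₀.
I₂ = I₁ cos²(15° − 56°) = 0.4651 I₀ · cos²(41°) = 0.2649 I₀.
I₃ = I₂ cos²(39° − 15°) = 0.2649 I₀ · cos²(24°) = 0.2211 I₀.
Transmitted fraction = 0.2211.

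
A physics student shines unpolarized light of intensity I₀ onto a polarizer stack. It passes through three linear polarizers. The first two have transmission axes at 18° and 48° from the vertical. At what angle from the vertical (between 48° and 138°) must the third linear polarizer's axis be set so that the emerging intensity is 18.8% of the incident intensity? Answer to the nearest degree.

Unpolarized light through the first polarizer → I₁ = ½ I₀, now polarized at 18°.
I₂ = I₁ cos²(48° − 18°) = 0.5 I₀ · cos²(30°) = 0.375 I₀.
Need I₃/I₀ = 0.188, so cos²(θ − 48°) = 0.188 / 0.375 = 0.5013.
θ − 48° = arccos(√0.5013) = 44.9°, giving θ ≈ 48 + 44.9 = 92.9°.

θ ≈ 93°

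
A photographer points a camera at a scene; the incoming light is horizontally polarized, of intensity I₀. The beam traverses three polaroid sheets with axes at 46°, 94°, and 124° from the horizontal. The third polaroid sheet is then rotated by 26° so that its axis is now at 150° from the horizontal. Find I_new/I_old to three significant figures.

Before rotation:
By Malus's law, I₁ = I₀ cos²(46° − 0°) = I₀ cos²(46°) = 0.4826 I₀.
I₂ = I₁ cos²(94° − 46°) = 0.4826 I₀ · cos²(48°) = 0.2161 I₀.
I₃ = I₂ cos²(124° − 94°) = 0.2161 I₀ · cos²(30°) = 0.162 I₀.
After rotation:
I₁ = I₀ cos²(46° − 0°) = I₀ cos²(46°) = 0.4826 I₀.
I₂ = I₁ cos²(94° − 46°) = 0.4826 I₀ · cos²(48°) = 0.2161 I₀.
I₃ = I₂ cos²(150° − 94°) = 0.2161 I₀ · cos²(56°) = 0.06756 I₀.
Ratio = 0.06756 / 0.162 = 0.4169.

I_new/I_old ≈ 0.417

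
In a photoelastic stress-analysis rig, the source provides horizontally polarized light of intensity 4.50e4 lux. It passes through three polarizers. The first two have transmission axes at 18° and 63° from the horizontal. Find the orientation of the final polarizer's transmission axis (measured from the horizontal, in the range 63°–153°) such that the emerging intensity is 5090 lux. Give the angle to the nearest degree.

By Malus's law, I₁ = I₀ cos²(18° − 0°) = I₀ cos²(18°) = 0.9045 I₀.
I₂ = I₁ cos²(63° − 18°) = 0.9045 I₀ · cos²(45°) = 0.4523 I₀.
Target fraction: 5090 / 4.50e4 lux = 0.1131 of I₀.
Need I₃/I₀ = 0.1131, so cos²(θ − 63°) = 0.1131 / 0.4523 = 0.2501.
θ − 63° = arccos(√0.2501) = 60.0°, giving θ ≈ 63 + 60.0 = 123.0°.

θ ≈ 123°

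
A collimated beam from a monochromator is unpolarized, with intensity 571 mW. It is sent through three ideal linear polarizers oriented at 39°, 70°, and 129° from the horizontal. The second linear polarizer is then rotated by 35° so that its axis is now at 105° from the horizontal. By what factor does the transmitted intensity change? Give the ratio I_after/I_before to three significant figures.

I_new/I_old ≈ 0.708

Before rotation:
Unpolarized light through the first polarizer → I₁ = ½ I₀, now polarized at 39°.
I₂ = I₁ cos²(70° − 39°) = 0.5 I₀ · cos²(31°) = 0.3674 I₀.
I₃ = I₂ cos²(129° − 70°) = 0.3674 I₀ · cos²(59°) = 0.09745 I₀.
After rotation:
Unpolarized light through the first polarizer → I₁ = ½ I₀, now polarized at 39°.
I₂ = I₁ cos²(105° − 39°) = 0.5 I₀ · cos²(66°) = 0.08272 I₀.
I₃ = I₂ cos²(129° − 105°) = 0.08272 I₀ · cos²(24°) = 0.06903 I₀.
Ratio = 0.06903 / 0.09745 = 0.7084.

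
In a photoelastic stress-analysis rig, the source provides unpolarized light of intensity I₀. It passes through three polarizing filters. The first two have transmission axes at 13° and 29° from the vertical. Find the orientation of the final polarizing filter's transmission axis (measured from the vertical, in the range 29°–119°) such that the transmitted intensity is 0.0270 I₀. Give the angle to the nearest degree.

Unpolarized light through the first polarizer → I₁ = ½ I₀, now polarized at 13°.
I₂ = I₁ cos²(29° − 13°) = 0.5 I₀ · cos²(16°) = 0.462 I₀.
Need I₃/I₀ = 0.027, so cos²(θ − 29°) = 0.027 / 0.462 = 0.05844.
θ − 29° = arccos(√0.05844) = 76.0°, giving θ ≈ 29 + 76.0 = 105.0°.

θ ≈ 105°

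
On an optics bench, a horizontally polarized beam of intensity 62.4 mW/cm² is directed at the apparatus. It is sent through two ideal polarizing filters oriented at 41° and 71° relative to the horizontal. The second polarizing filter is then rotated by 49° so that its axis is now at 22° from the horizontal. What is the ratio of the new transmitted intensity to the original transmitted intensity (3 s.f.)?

Before rotation:
By Malus's law, I₁ = I₀ cos²(41° − 0°) = I₀ cos²(41°) = 0.5696 I₀.
I₂ = I₁ cos²(71° − 41°) = 0.5696 I₀ · cos²(30°) = 0.4272 I₀.
After rotation:
I₁ = I₀ cos²(41° − 0°) = I₀ cos²(41°) = 0.5696 I₀.
I₂ = I₁ cos²(22° − 41°) = 0.5696 I₀ · cos²(19°) = 0.5092 I₀.
Ratio = 0.5092 / 0.4272 = 1.192.

I_new/I_old ≈ 1.19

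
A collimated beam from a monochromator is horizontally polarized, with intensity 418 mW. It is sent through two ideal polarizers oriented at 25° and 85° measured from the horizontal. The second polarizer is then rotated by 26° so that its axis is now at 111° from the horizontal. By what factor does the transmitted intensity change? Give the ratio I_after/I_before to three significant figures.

Before rotation:
I₁ = I₀ cos²(25° − 0°) = I₀ cos²(25°) = 0.8214 I₀.
I₂ = I₁ cos²(85° − 25°) = 0.8214 I₀ · cos²(60°) = 0.2053 I₀.
After rotation:
I₁ = I₀ cos²(25° − 0°) = I₀ cos²(25°) = 0.8214 I₀.
I₂ = I₁ cos²(111° − 25°) = 0.8214 I₀ · cos²(86°) = 0.003997 I₀.
Ratio = 0.003997 / 0.2053 = 0.01946.

I_new/I_old ≈ 0.0195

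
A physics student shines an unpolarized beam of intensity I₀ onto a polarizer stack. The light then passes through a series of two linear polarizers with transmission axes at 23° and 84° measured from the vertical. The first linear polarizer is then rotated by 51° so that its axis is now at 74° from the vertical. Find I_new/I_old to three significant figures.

Before rotation:
Unpolarized light through the first polarizer → I₁ = ½ I₀, now polarized at 23°.
I₂ = I₁ cos²(84° − 23°) = 0.5 I₀ · cos²(61°) = 0.1175 I₀.
After rotation:
Unpolarized light through the first polarizer → I₁ = ½ I₀, now polarized at 74°.
I₂ = I₁ cos²(84° − 74°) = 0.5 I₀ · cos²(10°) = 0.4849 I₀.
Ratio = 0.4849 / 0.1175 = 4.126.

I_new/I_old ≈ 4.13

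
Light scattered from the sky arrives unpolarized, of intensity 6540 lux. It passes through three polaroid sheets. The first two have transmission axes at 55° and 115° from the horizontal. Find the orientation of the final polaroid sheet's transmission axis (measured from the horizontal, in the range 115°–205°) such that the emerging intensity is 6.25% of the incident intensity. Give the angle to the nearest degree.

Unpolarized light through the first polarizer → I₁ = ½ I₀, now polarized at 55°.
I₂ = I₁ cos²(115° − 55°) = 0.5 I₀ · cos²(60°) = 0.125 I₀.
Need I₃/I₀ = 0.0625, so cos²(θ − 115°) = 0.0625 / 0.125 = 0.5.
θ − 115° = arccos(√0.5) = 45.0°, giving θ ≈ 115 + 45.0 = 160.0°.

θ ≈ 160°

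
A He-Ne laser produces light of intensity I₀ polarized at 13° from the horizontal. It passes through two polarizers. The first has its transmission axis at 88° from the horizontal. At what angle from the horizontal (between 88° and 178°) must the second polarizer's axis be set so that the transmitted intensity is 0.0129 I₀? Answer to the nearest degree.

θ ≈ 152°

By Malus's law, I₁ = I₀ cos²(88° − 13°) = I₀ cos²(75°) = 0.06699 I₀.
Need I₂/I₀ = 0.0129, so cos²(θ − 88°) = 0.0129 / 0.06699 = 0.1926.
θ − 88° = arccos(√0.1926) = 64.0°, giving θ ≈ 88 + 64.0 = 152.0°.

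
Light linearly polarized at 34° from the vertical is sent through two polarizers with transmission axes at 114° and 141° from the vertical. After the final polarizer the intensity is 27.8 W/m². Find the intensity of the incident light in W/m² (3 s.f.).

I₁ = I₀ cos²(114° − 34°) = I₀ cos²(80°) = 0.03015 I₀.
I₂ = I₁ cos²(141° − 114°) = 0.03015 I₀ · cos²(27°) = 0.02394 I₀.
So 27.8 W/m² = 0.02394 I₀, giving I₀ = 27.8/0.02394 = 1161 W/m².

I₀ ≈ 1160 W/m²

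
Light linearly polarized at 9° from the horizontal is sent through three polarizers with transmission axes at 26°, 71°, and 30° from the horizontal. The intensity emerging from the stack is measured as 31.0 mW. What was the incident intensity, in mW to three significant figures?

I₀ ≈ 119 mW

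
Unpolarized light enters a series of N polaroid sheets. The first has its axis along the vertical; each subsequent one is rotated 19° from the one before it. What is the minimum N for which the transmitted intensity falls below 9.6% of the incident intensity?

First polarizer halves the unpolarized light: factor 1/2.
Each further stage multiplies by cos²(19°) = 0.894.
After N polarizers: T = 0.5·0.894^(N−1). Require T < 0.096 ⇒ N−1 > ln(0.096/0.5)/ln(0.894) = 14.73, so N−1 ≥ 15 and N = 16.
Check: N=16 gives T = 0.09313 < 0.096; N=15 gives T = 0.1042.

N = 16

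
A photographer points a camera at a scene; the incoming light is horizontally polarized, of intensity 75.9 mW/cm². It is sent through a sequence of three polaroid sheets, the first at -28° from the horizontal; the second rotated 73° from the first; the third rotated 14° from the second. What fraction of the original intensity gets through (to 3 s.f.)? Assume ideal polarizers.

I/I₀ ≈ 0.0627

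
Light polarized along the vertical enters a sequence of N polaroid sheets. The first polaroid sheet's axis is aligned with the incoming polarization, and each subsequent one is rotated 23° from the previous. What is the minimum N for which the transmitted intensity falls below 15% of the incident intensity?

N = 13

First polarizer is aligned with the polarization: full transmission.
Each further stage multiplies by cos²(23°) = 0.8473.
After N polarizers: T = 0.8473^(N−1). Require T < 0.15 ⇒ N−1 > ln(0.15)/ln(0.8473) = 11.45, so N−1 ≥ 12 and N = 13.
Check: N=13 gives T = 0.137 < 0.15; N=12 gives T = 0.1616.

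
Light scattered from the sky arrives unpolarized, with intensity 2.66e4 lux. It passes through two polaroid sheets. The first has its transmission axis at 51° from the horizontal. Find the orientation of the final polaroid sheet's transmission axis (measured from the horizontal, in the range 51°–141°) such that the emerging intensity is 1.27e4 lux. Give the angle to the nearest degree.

θ ≈ 63°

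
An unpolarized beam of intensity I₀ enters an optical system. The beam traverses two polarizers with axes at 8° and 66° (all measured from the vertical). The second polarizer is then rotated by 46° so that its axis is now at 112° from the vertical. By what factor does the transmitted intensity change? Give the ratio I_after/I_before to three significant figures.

I_new/I_old ≈ 0.208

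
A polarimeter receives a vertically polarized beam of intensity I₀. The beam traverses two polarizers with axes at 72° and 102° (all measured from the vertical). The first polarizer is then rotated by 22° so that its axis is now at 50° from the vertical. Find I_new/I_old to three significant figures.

I_new/I_old ≈ 2.19

Before rotation:
By Malus's law, I₁ = I₀ cos²(72° − 0°) = I₀ cos²(72°) = 0.09549 I₀.
I₂ = I₁ cos²(102° − 72°) = 0.09549 I₀ · cos²(30°) = 0.07162 I₀.
After rotation:
I₁ = I₀ cos²(50° − 0°) = I₀ cos²(50°) = 0.4132 I₀.
I₂ = I₁ cos²(102° − 50°) = 0.4132 I₀ · cos²(52°) = 0.1566 I₀.
Ratio = 0.1566 / 0.07162 = 2.187.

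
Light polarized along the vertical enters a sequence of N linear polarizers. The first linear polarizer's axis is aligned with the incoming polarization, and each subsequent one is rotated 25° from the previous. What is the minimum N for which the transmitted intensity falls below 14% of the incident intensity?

First polarizer is aligned with the polarization: full transmission.
Each further stage multiplies by cos²(25°) = 0.8214.
After N polarizers: T = 0.8214^(N−1). Require T < 0.14 ⇒ N−1 > ln(0.14)/ln(0.8214) = 9.99, so N−1 ≥ 10 and N = 11.
Check: N=11 gives T = 0.1398 < 0.14; N=10 gives T = 0.1702.

N = 11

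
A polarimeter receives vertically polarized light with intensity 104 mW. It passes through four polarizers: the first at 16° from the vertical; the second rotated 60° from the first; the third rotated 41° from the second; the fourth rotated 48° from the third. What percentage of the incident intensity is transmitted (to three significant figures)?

≈ 5.89%

By Malus's law, I₁ = 104 mW · cos²(16°) = 96.1 mW.
I₂ = I₁ · cos²(60°) = 96.1 · 0.25 = 24.02 mW.
I₃ = I₂ · cos²(41°) = 24.02 · 0.5696 = 13.68 mW.
I₄ = I₃ · cos²(48°) = 13.68 · 0.4477 = 6.127 mW.
That is 5.891% of the incident intensity.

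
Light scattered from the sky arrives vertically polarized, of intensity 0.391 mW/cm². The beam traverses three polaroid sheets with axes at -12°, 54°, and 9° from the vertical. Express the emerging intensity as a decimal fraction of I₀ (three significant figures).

I/I₀ ≈ 0.0791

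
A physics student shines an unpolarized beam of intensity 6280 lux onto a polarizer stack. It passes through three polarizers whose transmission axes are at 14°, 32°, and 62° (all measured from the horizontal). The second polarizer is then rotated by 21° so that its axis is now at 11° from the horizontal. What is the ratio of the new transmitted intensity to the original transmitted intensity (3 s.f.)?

I_new/I_old ≈ 0.582

Before rotation:
Unpolarized light through the first polarizer → I₁ = ½ I₀, now polarized at 14°.
I₂ = I₁ cos²(32° − 14°) = 0.5 I₀ · cos²(18°) = 0.4523 I₀.
I₃ = I₂ cos²(62° − 32°) = 0.4523 I₀ · cos²(30°) = 0.3392 I₀.
After rotation:
Unpolarized light through the first polarizer → I₁ = ½ I₀, now polarized at 14°.
I₂ = I₁ cos²(11° − 14°) = 0.5 I₀ · cos²(3°) = 0.4986 I₀.
I₃ = I₂ cos²(62° − 11°) = 0.4986 I₀ · cos²(51°) = 0.1975 I₀.
Ratio = 0.1975 / 0.3392 = 0.5822.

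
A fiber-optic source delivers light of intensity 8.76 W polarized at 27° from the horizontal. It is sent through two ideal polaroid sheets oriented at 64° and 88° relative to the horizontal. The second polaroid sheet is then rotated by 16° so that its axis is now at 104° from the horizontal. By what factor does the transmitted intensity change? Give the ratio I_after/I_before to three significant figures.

I_new/I_old ≈ 0.703

Before rotation:
I₁ = I₀ cos²(64° − 27°) = I₀ cos²(37°) = 0.6378 I₀.
I₂ = I₁ cos²(88° − 64°) = 0.6378 I₀ · cos²(24°) = 0.5323 I₀.
After rotation:
I₁ = I₀ cos²(64° − 27°) = I₀ cos²(37°) = 0.6378 I₀.
I₂ = I₁ cos²(104° − 64°) = 0.6378 I₀ · cos²(40°) = 0.3743 I₀.
Ratio = 0.3743 / 0.5323 = 0.7031.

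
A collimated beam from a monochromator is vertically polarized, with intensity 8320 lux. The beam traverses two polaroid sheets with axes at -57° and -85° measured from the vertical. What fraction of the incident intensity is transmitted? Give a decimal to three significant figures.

I₁ = 8320 lux · cos²(57°) = 2468 lux.
I₂ = I₁ · cos²(28°) = 2468 · 0.7796 = 1924 lux.
Transmitted fraction = 0.2313.

I/I₀ ≈ 0.231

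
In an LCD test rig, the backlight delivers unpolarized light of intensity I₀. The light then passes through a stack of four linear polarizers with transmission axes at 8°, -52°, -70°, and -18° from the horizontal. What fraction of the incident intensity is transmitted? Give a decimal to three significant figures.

Unpolarized light through the first polarizer → I₁ = ½ I₀, now polarized at 8°.
I₂ = I₁ cos²(-52° − 8°) = 0.5 I₀ · cos²(60°) = 0.125 I₀.
I₃ = I₂ cos²(-70° + 52°) = 0.125 I₀ · cos²(18°) = 0.1131 I₀.
I₄ = I₃ cos²(-18° + 70°) = 0.1131 I₀ · cos²(52°) = 0.04286 I₀.
Transmitted fraction = 0.04286.

≈ 0.0429 I₀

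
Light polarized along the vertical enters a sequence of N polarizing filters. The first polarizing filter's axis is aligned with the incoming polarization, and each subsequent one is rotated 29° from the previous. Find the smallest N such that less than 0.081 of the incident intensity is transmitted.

First polarizer is aligned with the polarization: full transmission.
Each further stage multiplies by cos²(29°) = 0.765.
After N polarizers: T = 0.765^(N−1). Require T < 0.081 ⇒ N−1 > ln(0.081)/ln(0.765) = 9.38, so N−1 ≥ 10 and N = 11.
Check: N=11 gives T = 0.06861 < 0.081; N=10 gives T = 0.08969.

N = 11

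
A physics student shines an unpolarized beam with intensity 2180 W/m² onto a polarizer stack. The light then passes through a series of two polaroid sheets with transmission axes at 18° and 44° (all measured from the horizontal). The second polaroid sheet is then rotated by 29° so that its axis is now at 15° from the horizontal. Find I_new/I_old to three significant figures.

I_new/I_old ≈ 1.23

Before rotation:
Unpolarized light through the first polarizer → I₁ = ½ I₀, now polarized at 18°.
I₂ = I₁ cos²(44° − 18°) = 0.5 I₀ · cos²(26°) = 0.4039 I₀.
After rotation:
Unpolarized light through the first polarizer → I₁ = ½ I₀, now polarized at 18°.
I₂ = I₁ cos²(15° − 18°) = 0.5 I₀ · cos²(3°) = 0.4986 I₀.
Ratio = 0.4986 / 0.4039 = 1.234.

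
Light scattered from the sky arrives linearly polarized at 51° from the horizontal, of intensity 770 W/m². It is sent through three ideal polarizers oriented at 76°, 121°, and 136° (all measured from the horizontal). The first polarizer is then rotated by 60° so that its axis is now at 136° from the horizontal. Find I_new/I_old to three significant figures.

Before rotation:
By Malus's law, I₁ = I₀ cos²(76° − 51°) = I₀ cos²(25°) = 0.8214 I₀.
I₂ = I₁ cos²(121° − 76°) = 0.8214 I₀ · cos²(45°) = 0.4107 I₀.
I₃ = I₂ cos²(136° − 121°) = 0.4107 I₀ · cos²(15°) = 0.3832 I₀.
After rotation:
I₁ = I₀ cos²(136° − 51°) = I₀ cos²(85°) = 0.007596 I₀.
I₂ = I₁ cos²(121° − 136°) = 0.007596 I₀ · cos²(15°) = 0.007087 I₀.
I₃ = I₂ cos²(136° − 121°) = 0.007087 I₀ · cos²(15°) = 0.006613 I₀.
Ratio = 0.006613 / 0.3832 = 0.01726.

I_new/I_old ≈ 0.0173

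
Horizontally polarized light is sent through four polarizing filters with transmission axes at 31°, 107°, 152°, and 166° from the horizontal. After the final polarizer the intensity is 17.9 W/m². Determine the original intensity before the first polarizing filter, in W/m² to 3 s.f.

I₁ = I₀ cos²(31° − 0°) = I₀ cos²(31°) = 0.7347 I₀.
I₂ = I₁ cos²(107° − 31°) = 0.7347 I₀ · cos²(76°) = 0.043 I₀.
I₃ = I₂ cos²(152° − 107°) = 0.043 I₀ · cos²(45°) = 0.0215 I₀.
I₄ = I₃ cos²(166° − 152°) = 0.0215 I₀ · cos²(14°) = 0.02024 I₀.
So 17.9 W/m² = 0.02024 I₀, giving I₀ = 17.9/0.02024 = 884.3 W/m².

I₀ ≈ 884 W/m²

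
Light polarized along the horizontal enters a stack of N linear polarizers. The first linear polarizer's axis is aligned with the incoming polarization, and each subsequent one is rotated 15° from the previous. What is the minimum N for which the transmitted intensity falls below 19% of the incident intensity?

First polarizer is aligned with the polarization: full transmission.
Each further stage multiplies by cos²(15°) = 0.933.
After N polarizers: T = 0.933^(N−1). Require T < 0.19 ⇒ N−1 > ln(0.19)/ln(0.933) = 23.95, so N−1 ≥ 24 and N = 25.
Check: N=25 gives T = 0.1894 < 0.19; N=24 gives T = 0.203.

N = 25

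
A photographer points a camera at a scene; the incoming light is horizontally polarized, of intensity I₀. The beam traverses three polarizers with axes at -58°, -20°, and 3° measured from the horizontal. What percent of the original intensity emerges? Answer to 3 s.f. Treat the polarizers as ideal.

≈ 14.8%

By Malus's law, I₁ = I₀ cos²(-58° − 0°) = I₀ cos²(58°) = 0.2808 I₀.
I₂ = I₁ cos²(-20° + 58°) = 0.2808 I₀ · cos²(38°) = 0.1744 I₀.
I₃ = I₂ cos²(3° + 20°) = 0.1744 I₀ · cos²(23°) = 0.1478 I₀.
That is 14.78% of the incident intensity.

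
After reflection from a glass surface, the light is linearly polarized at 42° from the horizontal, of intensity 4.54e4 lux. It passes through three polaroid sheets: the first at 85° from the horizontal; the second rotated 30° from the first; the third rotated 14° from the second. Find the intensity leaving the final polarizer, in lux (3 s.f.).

I ≈ 1.71e4 lux

By Malus's law, I₁ = 4.54e4 lux · cos²(43°) = 2.428e+04 lux.
I₂ = I₁ · cos²(30°) = 2.428e+04 · 0.75 = 1.821e+04 lux.
I₃ = I₂ · cos²(14°) = 1.821e+04 · 0.9415 = 1.715e+04 lux.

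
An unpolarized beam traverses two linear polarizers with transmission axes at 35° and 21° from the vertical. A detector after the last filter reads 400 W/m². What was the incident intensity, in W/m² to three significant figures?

I₀ ≈ 850 W/m²

Unpolarized light through the first polarizer → I₁ = ½ I₀, now polarized at 35°.
I₂ = I₁ cos²(21° − 35°) = 0.5 I₀ · cos²(14°) = 0.4707 I₀.
So 400 W/m² = 0.4707 I₀, giving I₀ = 400/0.4707 = 849.7 W/m².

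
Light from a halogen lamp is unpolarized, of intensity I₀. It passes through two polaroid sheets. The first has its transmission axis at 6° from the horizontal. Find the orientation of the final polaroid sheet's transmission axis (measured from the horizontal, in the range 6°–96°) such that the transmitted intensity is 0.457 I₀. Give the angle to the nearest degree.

θ ≈ 23°

Unpolarized light through the first polarizer → I₁ = ½ I₀, now polarized at 6°.
Need I₂/I₀ = 0.457, so cos²(θ − 6°) = 0.457 / 0.5 = 0.914.
θ − 6° = arccos(√0.914) = 17.1°, giving θ ≈ 6 + 17.1 = 23.1°.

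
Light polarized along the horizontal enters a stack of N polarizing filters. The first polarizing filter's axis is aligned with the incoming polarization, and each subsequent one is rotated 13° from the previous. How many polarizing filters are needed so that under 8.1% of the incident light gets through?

First polarizer is aligned with the polarization: full transmission.
Each further stage multiplies by cos²(13°) = 0.9494.
After N polarizers: T = 0.9494^(N−1). Require T < 0.081 ⇒ N−1 > ln(0.081)/ln(0.9494) = 48.40, so N−1 ≥ 49 and N = 50.
Check: N=50 gives T = 0.07851 < 0.081; N=49 gives T = 0.0827.

N = 50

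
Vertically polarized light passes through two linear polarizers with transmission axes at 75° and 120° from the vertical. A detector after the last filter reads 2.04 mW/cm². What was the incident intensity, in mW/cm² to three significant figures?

I₀ ≈ 60.9 mW/cm²

I₁ = I₀ cos²(75° − 0°) = I₀ cos²(75°) = 0.06699 I₀.
I₂ = I₁ cos²(120° − 75°) = 0.06699 I₀ · cos²(45°) = 0.03349 I₀.
So 2.04 mW/cm² = 0.03349 I₀, giving I₀ = 2.04/0.03349 = 60.91 mW/cm².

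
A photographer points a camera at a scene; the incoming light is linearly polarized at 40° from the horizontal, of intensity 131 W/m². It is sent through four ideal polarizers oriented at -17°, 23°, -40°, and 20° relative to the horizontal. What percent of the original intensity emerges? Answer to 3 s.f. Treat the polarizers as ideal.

I₁ = 131 W/m² · cos²(57°) = 38.86 W/m².
I₂ = I₁ · cos²(40°) = 38.86 · 0.5868 = 22.8 W/m².
I₃ = I₂ · cos²(63°) = 22.8 · 0.2061 = 4.7 W/m².
I₄ = I₃ · cos²(60°) = 4.7 · 0.25 = 1.175 W/m².
That is 0.8969% of the incident intensity.

≈ 0.897%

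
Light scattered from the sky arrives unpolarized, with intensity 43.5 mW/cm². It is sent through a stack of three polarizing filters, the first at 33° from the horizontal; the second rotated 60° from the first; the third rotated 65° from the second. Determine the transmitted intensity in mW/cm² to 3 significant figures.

Unpolarized light through the first polarizer → I₁ = 43.5 mW/cm²/2 = 21.75 mW/cm², polarized at 33°.
I₂ = I₁ · cos²(60°) = 21.75 · 0.25 = 5.438 mW/cm².
I₃ = I₂ · cos²(65°) = 5.438 · 0.1786 = 0.9712 mW/cm².

I ≈ 0.971 mW/cm²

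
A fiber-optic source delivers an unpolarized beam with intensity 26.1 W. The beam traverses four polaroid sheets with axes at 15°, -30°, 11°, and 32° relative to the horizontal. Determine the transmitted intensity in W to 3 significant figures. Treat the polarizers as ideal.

I ≈ 3.24 W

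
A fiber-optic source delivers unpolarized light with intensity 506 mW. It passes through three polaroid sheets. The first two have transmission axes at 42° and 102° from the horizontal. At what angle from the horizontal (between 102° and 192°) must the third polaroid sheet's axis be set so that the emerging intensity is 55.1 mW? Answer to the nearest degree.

θ ≈ 123°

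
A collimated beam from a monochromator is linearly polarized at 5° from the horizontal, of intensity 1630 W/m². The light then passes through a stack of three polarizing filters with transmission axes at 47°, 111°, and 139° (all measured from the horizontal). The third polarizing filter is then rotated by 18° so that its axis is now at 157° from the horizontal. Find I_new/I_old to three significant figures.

I_new/I_old ≈ 0.619

Before rotation:
I₁ = I₀ cos²(47° − 5°) = I₀ cos²(42°) = 0.5523 I₀.
I₂ = I₁ cos²(111° − 47°) = 0.5523 I₀ · cos²(64°) = 0.1061 I₀.
I₃ = I₂ cos²(139° − 111°) = 0.1061 I₀ · cos²(28°) = 0.08274 I₀.
After rotation:
I₁ = I₀ cos²(47° − 5°) = I₀ cos²(42°) = 0.5523 I₀.
I₂ = I₁ cos²(111° − 47°) = 0.5523 I₀ · cos²(64°) = 0.1061 I₀.
I₃ = I₂ cos²(157° − 111°) = 0.1061 I₀ · cos²(46°) = 0.05121 I₀.
Ratio = 0.05121 / 0.08274 = 0.619.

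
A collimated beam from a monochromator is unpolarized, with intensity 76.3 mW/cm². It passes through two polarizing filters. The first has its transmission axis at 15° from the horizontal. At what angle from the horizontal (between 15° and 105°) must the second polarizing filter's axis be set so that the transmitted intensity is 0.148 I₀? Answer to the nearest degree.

θ ≈ 72°

Unpolarized light through the first polarizer → I₁ = ½ I₀, now polarized at 15°.
Need I₂/I₀ = 0.148, so cos²(θ − 15°) = 0.148 / 0.5 = 0.296.
θ − 15° = arccos(√0.296) = 57.0°, giving θ ≈ 15 + 57.0 = 72.0°.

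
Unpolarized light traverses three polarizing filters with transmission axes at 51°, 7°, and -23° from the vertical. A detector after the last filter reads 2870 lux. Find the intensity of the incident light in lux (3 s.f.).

Unpolarized light through the first polarizer → I₁ = ½ I₀, now polarized at 51°.
I₂ = I₁ cos²(7° − 51°) = 0.5 I₀ · cos²(44°) = 0.2587 I₀.
I₃ = I₂ cos²(-23° − 7°) = 0.2587 I₀ · cos²(30°) = 0.194 I₀.
So 2870 lux = 0.194 I₀, giving I₀ = 2870/0.194 = 1.479e+04 lux.

I₀ ≈ 1.48e4 lux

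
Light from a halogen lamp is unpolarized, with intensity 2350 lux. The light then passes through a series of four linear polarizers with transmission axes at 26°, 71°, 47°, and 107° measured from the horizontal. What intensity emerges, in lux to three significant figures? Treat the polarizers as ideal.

I ≈ 123 lux

Unpolarized light through the first polarizer → I₁ = 2350 lux/2 = 1175 lux, polarized at 26°.
I₂ = I₁ · cos²(45°) = 1175 · 0.5 = 587.5 lux.
I₃ = I₂ · cos²(24°) = 587.5 · 0.8346 = 490.3 lux.
I₄ = I₃ · cos²(60°) = 490.3 · 0.25 = 122.6 lux.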